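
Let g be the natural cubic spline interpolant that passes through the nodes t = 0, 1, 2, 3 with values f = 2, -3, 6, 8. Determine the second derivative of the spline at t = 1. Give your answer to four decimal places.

25.2000

Write M_i for g''(x_i). With h_i = 1, 1, 1 and divided differences Δ_i = -5, 9, 2, the continuity of g' gives the tridiagonal system
  1·M_0 + 4·M_1 + 1·M_2 = 6(Δ_1 - Δ_0) = 84
  1·M_1 + 4·M_2 + 1·M_3 = 6(Δ_2 - Δ_1) = -42
Natural end conditions: M_0 = M_3 = 0.
Solving: M_0 = 0, M_1 = 126/5, M_2 = -84/5, M_3 = 0.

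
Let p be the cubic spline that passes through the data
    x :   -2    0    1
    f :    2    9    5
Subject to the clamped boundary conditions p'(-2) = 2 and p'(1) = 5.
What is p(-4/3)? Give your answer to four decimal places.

5.0370

Put m_i = p'' at the i-th knot. Here h = (2, 1) and Δ = (7/2, -4), so the interior equations h_(i-1)·m_(i-1) + 2(h_(i-1)+h_i)·m_i + h_i·m_(i+1) = 6(Δ_i − Δ_(i-1)) read
  2·m_0 + 6·m_1 + 1·m_2 = 6(Δ_1 - Δ_0) = -45
Clamped end conditions give two more equations: 2h_0·m_0 + h_0·m_1 = 6(Δ_0 - p'(-2)) = 9 and h_1·m_1 + 2h_1·m_2 = 6(p'(1) - Δ_1) = 54.
Hence m_0 = 43/4, m_1 = -17, m_2 = 71/2.
On [-2, 0], p(x) = 2 + 2·(x + 2) + 43/8·(x + 2)² - 37/16·(x + 2)³.
With (x + 2) = 2/3: p(-4/3) = 136/27.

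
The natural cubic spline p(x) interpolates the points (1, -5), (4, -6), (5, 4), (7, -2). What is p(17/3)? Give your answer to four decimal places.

Let M_i = p''(x_i). Step sizes h_i = 3, 1, 2; slopes of the chords Δ_i = (y_(i+1) - y_i)/h_i = -1/3, 10, -3.
  3·M_0 + 8·M_1 + 1·M_2 = 6(Δ_1 - Δ_0) = 62
  1·M_1 + 6·M_2 + 2·M_3 = 6(Δ_2 - Δ_1) = -78
Natural end conditions: M_0 = M_3 = 0.
Hence M_0 = 0, M_1 = 450/47, M_2 = -686/47, M_3 = 0.
On [5, 7], p(x) = 4 + 949/141·(x - 5) - 343/47·(x - 5)² + 343/282·(x - 5)³.
With (x - 5) = 2/3: p(17/3) = 21334/3807.

5.6039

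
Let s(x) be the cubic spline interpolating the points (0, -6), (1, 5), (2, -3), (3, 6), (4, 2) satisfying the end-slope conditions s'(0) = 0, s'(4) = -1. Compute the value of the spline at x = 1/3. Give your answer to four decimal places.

-3.3320

Let σ_i = s''(x_i). Step sizes h_i = 1, 1, 1, 1; slopes of the chords Δ_i = (y_(i+1) - y_i)/h_i = 11, -8, 9, -4.
  1·σ_0 + 4·σ_1 + 1·σ_2 = 6(Δ_1 - Δ_0) = -114
  1·σ_1 + 4·σ_2 + 1·σ_3 = 6(Δ_2 - Δ_1) = 102
  1·σ_2 + 4·σ_3 + 1·σ_4 = 6(Δ_3 - Δ_2) = -78
Clamped end conditions give two more equations: 2h_0·σ_0 + h_0·σ_1 = 6(Δ_0 - s'(0)) = 66 and h_3·σ_3 + 2h_3·σ_4 = 6(s'(4) - Δ_3) = 18.
Hence σ_0 = 1709/28, σ_1 = -785/14, σ_2 = 197/4, σ_3 = -545/14, σ_4 = 797/28.
On [0, 1], s(x) = -6 + 0·x + 1709/56·x² - 1093/56·x³.
With x = 1/3: s(1/3) = -2519/756.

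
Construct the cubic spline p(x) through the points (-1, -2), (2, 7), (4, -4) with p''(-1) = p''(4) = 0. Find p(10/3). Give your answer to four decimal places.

Put M_i = p'' at the i-th knot. Here h = (3, 2) and Δ = (3, -11/2), so the interior equations h_(i-1)·M_(i-1) + 2(h_(i-1)+h_i)·M_i + h_i·M_(i+1) = 6(Δ_i − Δ_(i-1)) read
  3·M_0 + 10·M_1 + 2·M_2 = 6(Δ_1 - Δ_0) = -51
Natural end conditions: M_0 = M_2 = 0.
Solving the tridiagonal system: M_0 = 0, M_1 = -51/10, M_2 = 0.
On [2, 4], p(x) = 7 - 21/10·(x - 2) - 51/20·(x - 2)² + 17/40·(x - 2)³.
With (x - 2) = 4/3: p(10/3) = 91/135.

0.6741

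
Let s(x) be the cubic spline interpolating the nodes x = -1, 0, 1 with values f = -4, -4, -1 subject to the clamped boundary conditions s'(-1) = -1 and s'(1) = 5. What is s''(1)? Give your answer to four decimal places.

4.5000

Let M_i = s''(x_i). Step sizes h_i = 1, 1; slopes of the chords Δ_i = (y_(i+1) - y_i)/h_i = 0, 3.
  1·M_0 + 4·M_1 + 1·M_2 = 6(Δ_1 - Δ_0) = 18
Clamped end conditions give two more equations: 2h_0·M_0 + h_0·M_1 = 6(Δ_0 - s'(-1)) = 6 and h_1·M_1 + 2h_1·M_2 = 6(s'(1) - Δ_1) = 12.
Hence M_0 = 3/2, M_1 = 3, M_2 = 9/2.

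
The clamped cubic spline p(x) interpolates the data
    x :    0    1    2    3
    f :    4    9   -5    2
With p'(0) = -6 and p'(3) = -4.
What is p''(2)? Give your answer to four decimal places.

Write M_i for p''(x_i). With h_i = 1, 1, 1 and divided differences Δ_i = 5, -14, 7, the continuity of p' gives the tridiagonal system
  1·M_0 + 4·M_1 + 1·M_2 = 6(Δ_1 - Δ_0) = -114
  1·M_1 + 4·M_2 + 1·M_3 = 6(Δ_2 - Δ_1) = 126
Clamped end conditions give two more equations: 2h_0·M_0 + h_0·M_1 = 6(Δ_0 - p'(0)) = 66 and h_2·M_2 + 2h_2·M_3 = 6(p'(3) - Δ_2) = -66.
Solving the tridiagonal system: M_0 = 944/15, M_1 = -898/15, M_2 = 938/15, M_3 = -964/15.

62.5333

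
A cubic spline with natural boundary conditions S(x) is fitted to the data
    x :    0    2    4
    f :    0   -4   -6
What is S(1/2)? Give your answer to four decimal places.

-1.1172

Write m_i for S''(x_i). With h_i = 2, 2 and divided differences Δ_i = -2, -1, the continuity of S' gives the tridiagonal system
  2·m_0 + 8·m_1 + 2·m_2 = 6(Δ_1 - Δ_0) = 6
Natural end conditions: m_0 = m_2 = 0.
Solving the tridiagonal system: m_0 = 0, m_1 = 3/4, m_2 = 0.
On [0, 2], S(x) = 0 - 9/4·x + 0·x² + 1/16·x³.
With x = 1/2: S(1/2) = -143/128.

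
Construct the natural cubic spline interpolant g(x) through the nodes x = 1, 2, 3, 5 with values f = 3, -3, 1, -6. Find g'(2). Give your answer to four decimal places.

With M_i denoting the second derivative at x_i, h_i = 1, 1, 2, and Δ_i = (y_(i+1) − y_i)/h_i = -6, 4, -7/2:
  1·M_0 + 4·M_1 + 1·M_2 = 6(Δ_1 - Δ_0) = 60
  1·M_1 + 6·M_2 + 2·M_3 = 6(Δ_2 - Δ_1) = -45
Natural end conditions: M_0 = M_3 = 0.
Solving: M_0 = 0, M_1 = 405/23, M_2 = -240/23, M_3 = 0.
On [2, 3], g'(x) = b_1 + 2c_1·(x - 2) + 3d_1·(x - 2)² with b_1 = Δ_1 - h_1(2M_1 + M_2)/6 = -3/23, c_1 = M_1/2 = 405/46, d_1 = (M_2 - M_1)/(6h_1) = -215/46. So g'(2) = -3/23.

-0.1304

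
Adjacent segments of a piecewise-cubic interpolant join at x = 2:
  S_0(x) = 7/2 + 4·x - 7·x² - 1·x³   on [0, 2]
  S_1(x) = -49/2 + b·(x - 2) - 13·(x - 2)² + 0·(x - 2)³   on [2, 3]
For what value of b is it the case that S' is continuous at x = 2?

S_0'(x) = 4 - 14·x - 3·x², so S_0'(2) = -36. On the right, S_1'(2) = b, so b = -36.

-36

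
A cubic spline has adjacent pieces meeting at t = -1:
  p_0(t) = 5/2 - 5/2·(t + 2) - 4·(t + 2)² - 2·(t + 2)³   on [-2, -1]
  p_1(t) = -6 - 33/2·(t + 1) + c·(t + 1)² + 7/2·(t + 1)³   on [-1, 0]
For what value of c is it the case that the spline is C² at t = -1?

-10

p_0''(t) = -8 - 12·(t + 2), so p_0''(-1) = -20. On the right, p_1''(-1) = 2c, so c = -10.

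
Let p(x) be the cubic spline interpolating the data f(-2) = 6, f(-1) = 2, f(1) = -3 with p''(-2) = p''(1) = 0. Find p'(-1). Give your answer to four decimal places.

-3.5000

With M_i denoting the second derivative at x_i, h_i = 1, 2, and Δ_i = (y_(i+1) − y_i)/h_i = -4, -5/2:
  1·M_0 + 6·M_1 + 2·M_2 = 6(Δ_1 - Δ_0) = 9
Natural end conditions: M_0 = M_2 = 0.
Hence M_0 = 0, M_1 = 3/2, M_2 = 0.
On [-1, 1], p'(x) = b_1 + 2c_1·(x + 1) + 3d_1·(x + 1)² with b_1 = Δ_1 - h_1(2M_1 + M_2)/6 = -7/2, c_1 = M_1/2 = 3/4, d_1 = (M_2 - M_1)/(6h_1) = -1/8. So p'(-1) = -7/2.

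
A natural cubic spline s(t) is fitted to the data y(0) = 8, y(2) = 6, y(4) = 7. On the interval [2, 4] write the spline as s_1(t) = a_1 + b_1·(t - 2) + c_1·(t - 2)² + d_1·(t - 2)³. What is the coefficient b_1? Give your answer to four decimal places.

-0.2500

Put m_i = s'' at the i-th knot. Here h = (2, 2) and Δ = (-1, 1/2), so the interior equations h_(i-1)·m_(i-1) + 2(h_(i-1)+h_i)·m_i + h_i·m_(i+1) = 6(Δ_i − Δ_(i-1)) read
  2·m_0 + 8·m_1 + 2·m_2 = 6(Δ_1 - Δ_0) = 9
Natural end conditions: m_0 = m_2 = 0.
Forward elimination and back-substitution give m_0 = 0, m_1 = 9/8, m_2 = 0.
On [2, 4], with s_1(t) = a_1 + b_1·(t - 2) + c_1·(t - 2)² + d_1·(t - 2)³: c_1 = m_1/2 = 9/16, d_1 = (m_2 - m_1)/(6h_1) = -3/32, b_1 = Δ_1 - h_1(2m_1 + m_2)/6 = -1/4.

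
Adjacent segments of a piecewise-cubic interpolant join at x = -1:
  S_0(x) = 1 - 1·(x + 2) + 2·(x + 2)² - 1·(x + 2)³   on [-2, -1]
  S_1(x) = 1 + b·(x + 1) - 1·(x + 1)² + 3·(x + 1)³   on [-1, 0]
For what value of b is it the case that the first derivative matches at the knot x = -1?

S_0'(x) = -1 + 4·(x + 2) - 3·(x + 2)², so S_0'(-1) = 0. On the right, S_1'(-1) = b, so b = 0.

0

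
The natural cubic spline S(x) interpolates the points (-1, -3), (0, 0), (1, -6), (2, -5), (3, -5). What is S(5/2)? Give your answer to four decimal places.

-4.6518

Let M_i = S''(x_i). Step sizes h_i = 1, 1, 1, 1; slopes of the chords Δ_i = (y_(i+1) - y_i)/h_i = 3, -6, 1, 0.
  1·M_0 + 4·M_1 + 1·M_2 = 6(Δ_1 - Δ_0) = -54
  1·M_1 + 4·M_2 + 1·M_3 = 6(Δ_2 - Δ_1) = 42
  1·M_2 + 4·M_3 + 1·M_4 = 6(Δ_3 - Δ_2) = -6
Natural end conditions: M_0 = M_4 = 0.
Solving: M_0 = 0, M_1 = -123/7, M_2 = 114/7, M_3 = -39/7, M_4 = 0.
On [2, 3], S(x) = -5 + 13/7·(x - 2) - 39/14·(x - 2)² + 13/14·(x - 2)³.
With (x - 2) = 1/2: S(5/2) = -521/112.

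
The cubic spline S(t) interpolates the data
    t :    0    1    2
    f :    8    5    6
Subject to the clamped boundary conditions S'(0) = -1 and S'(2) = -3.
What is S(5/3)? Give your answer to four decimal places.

Put σ_i = S'' at the i-th knot. Here h = (1, 1) and Δ = (-3, 1), so the interior equations h_(i-1)·σ_(i-1) + 2(h_(i-1)+h_i)·σ_i + h_i·σ_(i+1) = 6(Δ_i − Δ_(i-1)) read
  1·σ_0 + 4·σ_1 + 1·σ_2 = 6(Δ_1 - Δ_0) = 24
Clamped end conditions give two more equations: 2h_0·σ_0 + h_0·σ_1 = 6(Δ_0 - S'(0)) = -12 and h_1·σ_1 + 2h_1·σ_2 = 6(S'(2) - Δ_1) = -24.
Solving the tridiagonal system: σ_0 = -13, σ_1 = 14, σ_2 = -19.
On [1, 2], S(t) = 5 - 1/2·(t - 1) + 7·(t - 1)² - 11/2·(t - 1)³.
With (t - 1) = 2/3: S(5/3) = 166/27.

6.1481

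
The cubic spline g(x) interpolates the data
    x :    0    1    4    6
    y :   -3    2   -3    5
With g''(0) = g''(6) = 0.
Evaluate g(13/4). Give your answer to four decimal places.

-1.9817

With M_i denoting the second derivative at x_i, h_i = 1, 3, 2, and Δ_i = (y_(i+1) − y_i)/h_i = 5, -5/3, 4:
  1·M_0 + 8·M_1 + 3·M_2 = 6(Δ_1 - Δ_0) = -40
  3·M_1 + 10·M_2 + 2·M_3 = 6(Δ_2 - Δ_1) = 34
Natural end conditions: M_0 = M_3 = 0.
Solving: M_0 = 0, M_1 = -502/71, M_2 = 392/71, M_3 = 0.
On [1, 4], g(x) = 2 + 563/213·(x - 1) - 251/71·(x - 1)² + 149/213·(x - 1)³.
With (x - 1) = 9/4: g(13/4) = -9005/4544.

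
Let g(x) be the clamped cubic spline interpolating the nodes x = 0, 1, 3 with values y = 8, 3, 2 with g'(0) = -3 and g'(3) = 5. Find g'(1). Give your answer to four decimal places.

Write σ_i for g''(x_i). With h_i = 1, 2 and divided differences Δ_i = -5, -1/2, the continuity of g' gives the tridiagonal system
  1·σ_0 + 6·σ_1 + 2·σ_2 = 6(Δ_1 - Δ_0) = 27
Clamped end conditions give two more equations: 2h_0·σ_0 + h_0·σ_1 = 6(Δ_0 - g'(0)) = -12 and h_1·σ_1 + 2h_1·σ_2 = 6(g'(3) - Δ_1) = 33.
Solving: σ_0 = -47/6, σ_1 = 11/3, σ_2 = 77/12.
On [1, 3], g'(x) = b_1 + 2c_1·(x - 1) + 3d_1·(x - 1)² with b_1 = Δ_1 - h_1(2σ_1 + σ_2)/6 = -61/12, c_1 = σ_1/2 = 11/6, d_1 = (σ_2 - σ_1)/(6h_1) = 11/48. So g'(1) = -61/12.

-5.0833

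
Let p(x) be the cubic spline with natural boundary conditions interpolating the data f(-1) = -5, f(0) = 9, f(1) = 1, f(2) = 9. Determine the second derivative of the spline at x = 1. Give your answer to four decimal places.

Put σ_i = p'' at the i-th knot. Here h = (1, 1, 1) and Δ = (14, -8, 8), so the interior equations h_(i-1)·σ_(i-1) + 2(h_(i-1)+h_i)·σ_i + h_i·σ_(i+1) = 6(Δ_i − Δ_(i-1)) read
  1·σ_0 + 4·σ_1 + 1·σ_2 = 6(Δ_1 - Δ_0) = -132
  1·σ_1 + 4·σ_2 + 1·σ_3 = 6(Δ_2 - Δ_1) = 96
Natural end conditions: σ_0 = σ_3 = 0.
Solving the tridiagonal system: σ_0 = 0, σ_1 = -208/5, σ_2 = 172/5, σ_3 = 0.

34.4000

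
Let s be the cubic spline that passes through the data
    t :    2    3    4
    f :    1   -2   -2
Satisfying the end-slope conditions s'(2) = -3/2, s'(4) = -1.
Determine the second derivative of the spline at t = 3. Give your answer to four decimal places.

8.5000

With m_i denoting the second derivative at x_i, h_i = 1, 1, and Δ_i = (y_(i+1) − y_i)/h_i = -3, 0:
  1·m_0 + 4·m_1 + 1·m_2 = 6(Δ_1 - Δ_0) = 18
Clamped end conditions give two more equations: 2h_0·m_0 + h_0·m_1 = 6(Δ_0 - s'(2)) = -9 and h_1·m_1 + 2h_1·m_2 = 6(s'(4) - Δ_1) = -6.
Solving: m_0 = -35/4, m_1 = 17/2, m_2 = -29/4.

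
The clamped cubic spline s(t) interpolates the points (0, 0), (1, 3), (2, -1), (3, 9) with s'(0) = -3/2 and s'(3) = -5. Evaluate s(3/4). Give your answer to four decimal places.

2.7328

Put σ_i = s'' at the i-th knot. Here h = (1, 1, 1) and Δ = (3, -4, 10), so the interior equations h_(i-1)·σ_(i-1) + 2(h_(i-1)+h_i)·σ_i + h_i·σ_(i+1) = 6(Δ_i − Δ_(i-1)) read
  1·σ_0 + 4·σ_1 + 1·σ_2 = 6(Δ_1 - Δ_0) = -42
  1·σ_1 + 4·σ_2 + 1·σ_3 = 6(Δ_2 - Δ_1) = 84
Clamped end conditions give two more equations: 2h_0·σ_0 + h_0·σ_1 = 6(Δ_0 - s'(0)) = 27 and h_2·σ_2 + 2h_2·σ_3 = 6(s'(3) - Δ_2) = -90.
Forward elimination and back-substitution give σ_0 = 418/15, σ_1 = -431/15, σ_2 = 676/15, σ_3 = -1013/15.
On [0, 1], s(t) = 0 - 3/2·t + 209/15·t² - 283/30·t³.
With t = 3/4: s(3/4) = 1749/640.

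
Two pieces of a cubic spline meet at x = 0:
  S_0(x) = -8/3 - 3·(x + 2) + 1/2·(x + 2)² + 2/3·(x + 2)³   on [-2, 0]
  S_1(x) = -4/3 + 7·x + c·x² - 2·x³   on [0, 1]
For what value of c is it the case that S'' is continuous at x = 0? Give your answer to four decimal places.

4.5000

S_0''(x) = 1 + 4·(x + 2), so S_0''(0) = 9. On the right, S_1''(0) = 2c, so c = 9/2.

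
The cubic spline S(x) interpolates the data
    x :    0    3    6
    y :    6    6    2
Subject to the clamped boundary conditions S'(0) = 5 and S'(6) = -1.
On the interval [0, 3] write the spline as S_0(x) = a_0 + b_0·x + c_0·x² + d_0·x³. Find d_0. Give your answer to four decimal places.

0.3333

Put σ_i = S'' at the i-th knot. Here h = (3, 3) and Δ = (0, -4/3), so the interior equations h_(i-1)·σ_(i-1) + 2(h_(i-1)+h_i)·σ_i + h_i·σ_(i+1) = 6(Δ_i − Δ_(i-1)) read
  3·σ_0 + 12·σ_1 + 3·σ_2 = 6(Δ_1 - Δ_0) = -8
Clamped end conditions give two more equations: 2h_0·σ_0 + h_0·σ_1 = 6(Δ_0 - S'(0)) = -30 and h_1·σ_1 + 2h_1·σ_2 = 6(S'(6) - Δ_1) = 2.
Solving: σ_0 = -16/3, σ_1 = 2/3, σ_2 = 0.
On [0, 3], with S_0(x) = a_0 + b_0·x + c_0·x² + d_0·x³: c_0 = σ_0/2 = -8/3, d_0 = (σ_1 - σ_0)/(6h_0) = 1/3, b_0 = Δ_0 - h_0(2σ_0 + σ_1)/6 = 5.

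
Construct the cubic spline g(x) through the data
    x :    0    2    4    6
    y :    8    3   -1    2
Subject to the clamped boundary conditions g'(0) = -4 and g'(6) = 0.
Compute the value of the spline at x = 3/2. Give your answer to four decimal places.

Let M_i = g''(x_i). Step sizes h_i = 2, 2, 2; slopes of the chords Δ_i = (y_(i+1) - y_i)/h_i = -5/2, -2, 3/2.
  2·M_0 + 8·M_1 + 2·M_2 = 6(Δ_1 - Δ_0) = 3
  2·M_1 + 8·M_2 + 2·M_3 = 6(Δ_2 - Δ_1) = 21
Clamped end conditions give two more equations: 2h_0·M_0 + h_0·M_1 = 6(Δ_0 - g'(0)) = 9 and h_2·M_2 + 2h_2·M_3 = 6(g'(6) - Δ_2) = -9.
Forward elimination and back-substitution give M_0 = 44/15, M_1 = -41/30, M_2 = 121/30, M_3 = -64/15.
On [0, 2], g(x) = 8 - 4·x + 22/15·x² - 43/120·x³.
With x = 3/2: g(3/2) = 1309/320.

4.0906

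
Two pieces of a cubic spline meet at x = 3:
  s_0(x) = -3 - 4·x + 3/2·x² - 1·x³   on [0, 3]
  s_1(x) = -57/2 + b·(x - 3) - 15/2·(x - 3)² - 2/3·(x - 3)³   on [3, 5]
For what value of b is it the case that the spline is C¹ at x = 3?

s_0'(x) = -4 + 3·x - 3·x², so s_0'(3) = -22. On the right, s_1'(3) = b, so b = -22.

-22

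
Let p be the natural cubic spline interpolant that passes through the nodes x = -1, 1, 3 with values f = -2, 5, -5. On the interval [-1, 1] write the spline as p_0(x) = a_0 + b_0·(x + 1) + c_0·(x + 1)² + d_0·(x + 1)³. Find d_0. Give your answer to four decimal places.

Put M_i = p'' at the i-th knot. Here h = (2, 2) and Δ = (7/2, -5), so the interior equations h_(i-1)·M_(i-1) + 2(h_(i-1)+h_i)·M_i + h_i·M_(i+1) = 6(Δ_i − Δ_(i-1)) read
  2·M_0 + 8·M_1 + 2·M_2 = 6(Δ_1 - Δ_0) = -51
Natural end conditions: M_0 = M_2 = 0.
Solving the tridiagonal system: M_0 = 0, M_1 = -51/8, M_2 = 0.
On [-1, 1], with p_0(x) = a_0 + b_0·(x + 1) + c_0·(x + 1)² + d_0·(x + 1)³: c_0 = M_0/2 = 0, d_0 = (M_1 - M_0)/(6h_0) = -17/32, b_0 = Δ_0 - h_0(2M_0 + M_1)/6 = 45/8.

-0.5313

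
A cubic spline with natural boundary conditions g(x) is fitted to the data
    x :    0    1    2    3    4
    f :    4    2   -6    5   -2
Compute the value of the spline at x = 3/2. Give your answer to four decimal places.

Write σ_i for g''(x_i). With h_i = 1, 1, 1, 1 and divided differences Δ_i = -2, -8, 11, -7, the continuity of g' gives the tridiagonal system
  1·σ_0 + 4·σ_1 + 1·σ_2 = 6(Δ_1 - Δ_0) = -36
  1·σ_1 + 4·σ_2 + 1·σ_3 = 6(Δ_2 - Δ_1) = 114
  1·σ_2 + 4·σ_3 + 1·σ_4 = 6(Δ_3 - Δ_2) = -108
Natural end conditions: σ_0 = σ_4 = 0.
Solving: σ_0 = 0, σ_1 = -138/7, σ_2 = 300/7, σ_3 = -264/7, σ_4 = 0.
On [1, 2], g(x) = 2 - 60/7·(x - 1) - 69/7·(x - 1)² + 73/7·(x - 1)³.
With (x - 1) = 1/2: g(3/2) = -193/56.

-3.4464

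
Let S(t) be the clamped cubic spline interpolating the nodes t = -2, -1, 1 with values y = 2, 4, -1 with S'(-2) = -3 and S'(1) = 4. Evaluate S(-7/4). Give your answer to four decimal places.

1.8398

Let M_i = S''(x_i). Step sizes h_i = 1, 2; slopes of the chords Δ_i = (y_(i+1) - y_i)/h_i = 2, -5/2.
  1·M_0 + 6·M_1 + 2·M_2 = 6(Δ_1 - Δ_0) = -27
Clamped end conditions give two more equations: 2h_0·M_0 + h_0·M_1 = 6(Δ_0 - S'(-2)) = 30 and h_1·M_1 + 2h_1·M_2 = 6(S'(1) - Δ_1) = 39.
Solving the tridiagonal system: M_0 = 131/6, M_1 = -41/3, M_2 = 199/12.
On [-2, -1], S(t) = 2 - 3·(t + 2) + 131/12·(t + 2)² - 71/12·(t + 2)³.
With (t + 2) = 1/4: S(-7/4) = 471/256.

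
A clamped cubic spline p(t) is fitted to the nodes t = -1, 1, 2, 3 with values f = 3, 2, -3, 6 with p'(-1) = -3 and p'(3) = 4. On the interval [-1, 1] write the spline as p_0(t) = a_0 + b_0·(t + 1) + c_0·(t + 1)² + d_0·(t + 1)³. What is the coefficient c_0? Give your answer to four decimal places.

5.2045

Write M_i for p''(x_i). With h_i = 2, 1, 1 and divided differences Δ_i = -1/2, -5, 9, the continuity of p' gives the tridiagonal system
  2·M_0 + 6·M_1 + 1·M_2 = 6(Δ_1 - Δ_0) = -27
  1·M_1 + 4·M_2 + 1·M_3 = 6(Δ_2 - Δ_1) = 84
Clamped end conditions give two more equations: 2h_0·M_0 + h_0·M_1 = 6(Δ_0 - p'(-1)) = 15 and h_2·M_2 + 2h_2·M_3 = 6(p'(3) - Δ_2) = -30.
Solving the tridiagonal system: M_0 = 229/22, M_1 = -293/22, M_2 = 353/11, M_3 = -683/22.
On [-1, 1], with p_0(t) = a_0 + b_0·(t + 1) + c_0·(t + 1)² + d_0·(t + 1)³: c_0 = M_0/2 = 229/44, d_0 = (M_1 - M_0)/(6h_0) = -87/44, b_0 = Δ_0 - h_0(2M_0 + M_1)/6 = -3.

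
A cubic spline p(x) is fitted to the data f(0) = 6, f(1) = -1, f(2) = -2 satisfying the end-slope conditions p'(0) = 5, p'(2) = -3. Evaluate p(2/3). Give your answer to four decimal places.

2.1481

Let m_i = p''(x_i). Step sizes h_i = 1, 1; slopes of the chords Δ_i = (y_(i+1) - y_i)/h_i = -7, -1.
  1·m_0 + 4·m_1 + 1·m_2 = 6(Δ_1 - Δ_0) = 36
Clamped end conditions give two more equations: 2h_0·m_0 + h_0·m_1 = 6(Δ_0 - p'(0)) = -72 and h_1·m_1 + 2h_1·m_2 = 6(p'(2) - Δ_1) = -12.
Solving the tridiagonal system: m_0 = -49, m_1 = 26, m_2 = -19.
On [0, 1], p(x) = 6 + 5·x - 49/2·x² + 25/2·x³.
With x = 2/3: p(2/3) = 58/27.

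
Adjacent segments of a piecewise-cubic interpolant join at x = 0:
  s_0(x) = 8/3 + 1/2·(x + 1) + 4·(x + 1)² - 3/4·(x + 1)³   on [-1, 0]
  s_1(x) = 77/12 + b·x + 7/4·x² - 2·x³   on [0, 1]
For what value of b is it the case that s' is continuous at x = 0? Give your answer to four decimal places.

6.2500

s_0'(x) = 1/2 + 8·(x + 1) - 9/4·(x + 1)², so s_0'(0) = 25/4. On the right, s_1'(0) = b, so b = 25/4.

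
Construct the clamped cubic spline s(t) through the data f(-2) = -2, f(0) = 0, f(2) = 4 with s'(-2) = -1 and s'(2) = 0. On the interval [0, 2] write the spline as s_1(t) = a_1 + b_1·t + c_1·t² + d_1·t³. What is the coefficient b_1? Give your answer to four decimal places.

Write σ_i for s''(x_i). With h_i = 2, 2 and divided differences Δ_i = 1, 2, the continuity of s' gives the tridiagonal system
  2·σ_0 + 8·σ_1 + 2·σ_2 = 6(Δ_1 - Δ_0) = 6
Clamped end conditions give two more equations: 2h_0·σ_0 + h_0·σ_1 = 6(Δ_0 - s'(-2)) = 12 and h_1·σ_1 + 2h_1·σ_2 = 6(s'(2) - Δ_1) = -12.
Solving: σ_0 = 5/2, σ_1 = 1, σ_2 = -7/2.
On [0, 2], with s_1(t) = a_1 + b_1·t + c_1·t² + d_1·t³: c_1 = σ_1/2 = 1/2, d_1 = (σ_2 - σ_1)/(6h_1) = -3/8, b_1 = Δ_1 - h_1(2σ_1 + σ_2)/6 = 5/2.

2.5000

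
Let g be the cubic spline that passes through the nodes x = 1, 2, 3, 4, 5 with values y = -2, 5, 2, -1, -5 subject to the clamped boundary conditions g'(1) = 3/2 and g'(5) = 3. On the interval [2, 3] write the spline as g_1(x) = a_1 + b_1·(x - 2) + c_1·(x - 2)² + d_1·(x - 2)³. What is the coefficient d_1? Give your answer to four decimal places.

Write M_i for g''(x_i). With h_i = 1, 1, 1, 1 and divided differences Δ_i = 7, -3, -3, -4, the continuity of g' gives the tridiagonal system
  1·M_0 + 4·M_1 + 1·M_2 = 6(Δ_1 - Δ_0) = -60
  1·M_1 + 4·M_2 + 1·M_3 = 6(Δ_2 - Δ_1) = 0
  1·M_2 + 4·M_3 + 1·M_4 = 6(Δ_3 - Δ_2) = -6
Clamped end conditions give two more equations: 2h_0·M_0 + h_0·M_1 = 6(Δ_0 - g'(1)) = 33 and h_3·M_3 + 2h_3·M_4 = 6(g'(5) - Δ_3) = 42.
Solving the tridiagonal system: M_0 = 1605/56, M_1 = -681/28, M_2 = 69/8, M_3 = -285/28, M_4 = 1461/56.
On [2, 3], with g_1(x) = a_1 + b_1·(x - 2) + c_1·(x - 2)² + d_1·(x - 2)³: c_1 = M_1/2 = -681/56, d_1 = (M_2 - M_1)/(6h_1) = 615/112, b_1 = Δ_1 - h_1(2M_1 + M_2)/6 = 411/112.

5.4911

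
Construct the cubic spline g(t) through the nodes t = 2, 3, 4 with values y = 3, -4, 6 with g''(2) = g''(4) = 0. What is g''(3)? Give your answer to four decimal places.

25.5000

Put m_i = g'' at the i-th knot. Here h = (1, 1) and Δ = (-7, 10), so the interior equations h_(i-1)·m_(i-1) + 2(h_(i-1)+h_i)·m_i + h_i·m_(i+1) = 6(Δ_i − Δ_(i-1)) read
  1·m_0 + 4·m_1 + 1·m_2 = 6(Δ_1 - Δ_0) = 102
Natural end conditions: m_0 = m_2 = 0.
Solving: m_0 = 0, m_1 = 51/2, m_2 = 0.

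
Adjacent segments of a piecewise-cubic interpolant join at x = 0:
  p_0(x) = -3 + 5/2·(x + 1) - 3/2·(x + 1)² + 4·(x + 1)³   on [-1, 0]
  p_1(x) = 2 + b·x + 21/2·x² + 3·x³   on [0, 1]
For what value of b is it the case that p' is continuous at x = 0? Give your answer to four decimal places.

11.5000

p_0'(x) = 5/2 - 3·(x + 1) + 12·(x + 1)², so p_0'(0) = 23/2. On the right, p_1'(0) = b, so b = 23/2.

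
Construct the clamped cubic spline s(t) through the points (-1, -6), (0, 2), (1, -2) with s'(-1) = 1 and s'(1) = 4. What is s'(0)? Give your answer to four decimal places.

1.7500

Let σ_i = s''(x_i). Step sizes h_i = 1, 1; slopes of the chords Δ_i = (y_(i+1) - y_i)/h_i = 8, -4.
  1·σ_0 + 4·σ_1 + 1·σ_2 = 6(Δ_1 - Δ_0) = -72
Clamped end conditions give two more equations: 2h_0·σ_0 + h_0·σ_1 = 6(Δ_0 - s'(-1)) = 42 and h_1·σ_1 + 2h_1·σ_2 = 6(s'(1) - Δ_1) = 48.
Solving: σ_0 = 81/2, σ_1 = -39, σ_2 = 87/2.
On [0, 1], s'(t) = b_1 + 2c_1·t + 3d_1·t² with b_1 = Δ_1 - h_1(2σ_1 + σ_2)/6 = 7/4, c_1 = σ_1/2 = -39/2, d_1 = (σ_2 - σ_1)/(6h_1) = 55/4. So s'(0) = 7/4.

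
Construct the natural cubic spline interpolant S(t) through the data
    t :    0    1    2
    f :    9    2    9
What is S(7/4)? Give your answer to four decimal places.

6.4297

Write m_i for S''(x_i). With h_i = 1, 1 and divided differences Δ_i = -7, 7, the continuity of S' gives the tridiagonal system
  1·m_0 + 4·m_1 + 1·m_2 = 6(Δ_1 - Δ_0) = 84
Natural end conditions: m_0 = m_2 = 0.
Forward elimination and back-substitution give m_0 = 0, m_1 = 21, m_2 = 0.
On [1, 2], S(t) = 2 + 0·(t - 1) + 21/2·(t - 1)² - 7/2·(t - 1)³.
With (t - 1) = 3/4: S(7/4) = 823/128.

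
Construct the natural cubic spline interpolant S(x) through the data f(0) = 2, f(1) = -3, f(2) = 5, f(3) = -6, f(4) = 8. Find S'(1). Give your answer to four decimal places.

5.5714

Write m_i for S''(x_i). With h_i = 1, 1, 1, 1 and divided differences Δ_i = -5, 8, -11, 14, the continuity of S' gives the tridiagonal system
  1·m_0 + 4·m_1 + 1·m_2 = 6(Δ_1 - Δ_0) = 78
  1·m_1 + 4·m_2 + 1·m_3 = 6(Δ_2 - Δ_1) = -114
  1·m_2 + 4·m_3 + 1·m_4 = 6(Δ_3 - Δ_2) = 150
Natural end conditions: m_0 = m_4 = 0.
Forward elimination and back-substitution give m_0 = 0, m_1 = 222/7, m_2 = -342/7, m_3 = 348/7, m_4 = 0.
On [1, 2], S'(x) = b_1 + 2c_1·(x - 1) + 3d_1·(x - 1)² with b_1 = Δ_1 - h_1(2m_1 + m_2)/6 = 39/7, c_1 = m_1/2 = 111/7, d_1 = (m_2 - m_1)/(6h_1) = -94/7. So S'(1) = 39/7.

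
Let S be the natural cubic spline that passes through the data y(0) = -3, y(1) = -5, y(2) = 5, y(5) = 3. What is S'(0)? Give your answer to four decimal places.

Write M_i for S''(x_i). With h_i = 1, 1, 3 and divided differences Δ_i = -2, 10, -2/3, the continuity of S' gives the tridiagonal system
  1·M_0 + 4·M_1 + 1·M_2 = 6(Δ_1 - Δ_0) = 72
  1·M_1 + 8·M_2 + 3·M_3 = 6(Δ_2 - Δ_1) = -64
Natural end conditions: M_0 = M_3 = 0.
Hence M_0 = 0, M_1 = 640/31, M_2 = -328/31, M_3 = 0.
On [0, 1], S'(t) = b_0 + 2c_0·t + 3d_0·t² with b_0 = Δ_0 - h_0(2M_0 + M_1)/6 = -506/93, c_0 = M_0/2 = 0, d_0 = (M_1 - M_0)/(6h_0) = 320/93. So S'(0) = -506/93.

-5.4409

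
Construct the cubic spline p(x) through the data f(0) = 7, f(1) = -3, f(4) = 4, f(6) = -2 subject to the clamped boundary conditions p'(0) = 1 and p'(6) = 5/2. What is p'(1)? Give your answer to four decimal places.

Put m_i = p'' at the i-th knot. Here h = (1, 3, 2) and Δ = (-10, 7/3, -3), so the interior equations h_(i-1)·m_(i-1) + 2(h_(i-1)+h_i)·m_i + h_i·m_(i+1) = 6(Δ_i − Δ_(i-1)) read
  1·m_0 + 8·m_1 + 3·m_2 = 6(Δ_1 - Δ_0) = 74
  3·m_1 + 10·m_2 + 2·m_3 = 6(Δ_2 - Δ_1) = -32
Clamped end conditions give two more equations: 2h_0·m_0 + h_0·m_1 = 6(Δ_0 - p'(0)) = -66 and h_2·m_2 + 2h_2·m_3 = 6(p'(6) - Δ_2) = 33.
Solving the tridiagonal system: m_0 = -3313/78, m_1 = 739/39, m_2 = -913/78, m_3 = 550/39.
On [1, 4], p'(x) = b_1 + 2c_1·(x - 1) + 3d_1·(x - 1)² with b_1 = Δ_1 - h_1(2m_1 + m_2)/6 = -1679/156, c_1 = m_1/2 = 739/78, d_1 = (m_2 - m_1)/(6h_1) = -797/468. So p'(1) = -1679/156.

-10.7628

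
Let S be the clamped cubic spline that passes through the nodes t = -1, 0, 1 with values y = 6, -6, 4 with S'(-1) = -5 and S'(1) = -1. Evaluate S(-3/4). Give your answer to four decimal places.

With M_i denoting the second derivative at x_i, h_i = 1, 1, and Δ_i = (y_(i+1) − y_i)/h_i = -12, 10:
  1·M_0 + 4·M_1 + 1·M_2 = 6(Δ_1 - Δ_0) = 132
Clamped end conditions give two more equations: 2h_0·M_0 + h_0·M_1 = 6(Δ_0 - S'(-1)) = -42 and h_1·M_1 + 2h_1·M_2 = 6(S'(1) - Δ_1) = -66.
Solving: M_0 = -52, M_1 = 62, M_2 = -64.
On [-1, 0], S(t) = 6 - 5·(t + 1) - 26·(t + 1)² + 19·(t + 1)³.
With (t + 1) = 1/4: S(-3/4) = 219/64.

3.4219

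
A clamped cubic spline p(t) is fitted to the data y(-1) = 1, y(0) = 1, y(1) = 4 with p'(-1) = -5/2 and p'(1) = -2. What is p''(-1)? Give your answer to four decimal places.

With M_i denoting the second derivative at x_i, h_i = 1, 1, and Δ_i = (y_(i+1) − y_i)/h_i = 0, 3:
  1·M_0 + 4·M_1 + 1·M_2 = 6(Δ_1 - Δ_0) = 18
Clamped end conditions give two more equations: 2h_0·M_0 + h_0·M_1 = 6(Δ_0 - p'(-1)) = 15 and h_1·M_1 + 2h_1·M_2 = 6(p'(1) - Δ_1) = -30.
Solving: M_0 = 13/4, M_1 = 17/2, M_2 = -77/4.

3.2500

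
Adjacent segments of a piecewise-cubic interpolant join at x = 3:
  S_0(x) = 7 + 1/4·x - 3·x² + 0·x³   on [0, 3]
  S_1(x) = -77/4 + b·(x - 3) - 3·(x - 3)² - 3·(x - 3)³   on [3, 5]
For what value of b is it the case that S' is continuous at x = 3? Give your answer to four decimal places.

S_0'(x) = 1/4 - 6·x + 0·x², so S_0'(3) = -71/4. On the right, S_1'(3) = b, so b = -71/4.

-17.7500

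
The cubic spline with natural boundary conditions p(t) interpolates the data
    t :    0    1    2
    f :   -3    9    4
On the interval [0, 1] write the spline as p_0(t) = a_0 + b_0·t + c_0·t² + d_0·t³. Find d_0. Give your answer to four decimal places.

Let M_i = p''(x_i). Step sizes h_i = 1, 1; slopes of the chords Δ_i = (y_(i+1) - y_i)/h_i = 12, -5.
  1·M_0 + 4·M_1 + 1·M_2 = 6(Δ_1 - Δ_0) = -102
Natural end conditions: M_0 = M_2 = 0.
Solving: M_0 = 0, M_1 = -51/2, M_2 = 0.
On [0, 1], with p_0(t) = a_0 + b_0·t + c_0·t² + d_0·t³: c_0 = M_0/2 = 0, d_0 = (M_1 - M_0)/(6h_0) = -17/4, b_0 = Δ_0 - h_0(2M_0 + M_1)/6 = 65/4.

-4.2500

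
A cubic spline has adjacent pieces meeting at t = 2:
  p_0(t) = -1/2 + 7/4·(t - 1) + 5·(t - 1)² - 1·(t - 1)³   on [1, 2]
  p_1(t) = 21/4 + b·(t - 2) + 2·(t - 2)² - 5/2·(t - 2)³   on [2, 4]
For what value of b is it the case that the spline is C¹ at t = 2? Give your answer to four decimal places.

p_0'(t) = 7/4 + 10·(t - 1) - 3·(t - 1)², so p_0'(2) = 35/4. On the right, p_1'(2) = b, so b = 35/4.

8.7500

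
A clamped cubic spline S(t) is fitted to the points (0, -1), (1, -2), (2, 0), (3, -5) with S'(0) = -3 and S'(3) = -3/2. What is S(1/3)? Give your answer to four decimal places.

With M_i denoting the second derivative at x_i, h_i = 1, 1, 1, and Δ_i = (y_(i+1) − y_i)/h_i = -1, 2, -5:
  1·M_0 + 4·M_1 + 1·M_2 = 6(Δ_1 - Δ_0) = 18
  1·M_1 + 4·M_2 + 1·M_3 = 6(Δ_2 - Δ_1) = -42
Clamped end conditions give two more equations: 2h_0·M_0 + h_0·M_1 = 6(Δ_0 - S'(0)) = 12 and h_2·M_2 + 2h_2·M_3 = 6(S'(3) - Δ_2) = 21.
Solving: M_0 = 9/5, M_1 = 42/5, M_2 = -87/5, M_3 = 96/5.
On [0, 1], S(t) = -1 - 3·t + 9/10·t² + 11/10·t³.
With t = 1/3: S(1/3) = -251/135.

-1.8593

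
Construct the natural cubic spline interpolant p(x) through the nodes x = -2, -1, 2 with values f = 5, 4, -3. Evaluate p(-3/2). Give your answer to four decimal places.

Let M_i = p''(x_i). Step sizes h_i = 1, 3; slopes of the chords Δ_i = (y_(i+1) - y_i)/h_i = -1, -7/3.
  1·M_0 + 8·M_1 + 3·M_2 = 6(Δ_1 - Δ_0) = -8
Natural end conditions: M_0 = M_2 = 0.
Solving the tridiagonal system: M_0 = 0, M_1 = -1, M_2 = 0.
On [-2, -1], p(x) = 5 - 5/6·(x + 2) + 0·(x + 2)² - 1/6·(x + 2)³.
With (x + 2) = 1/2: p(-3/2) = 73/16.

4.5625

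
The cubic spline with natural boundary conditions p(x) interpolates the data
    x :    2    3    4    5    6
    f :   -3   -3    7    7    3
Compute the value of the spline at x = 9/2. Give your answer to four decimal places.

Write M_i for p''(x_i). With h_i = 1, 1, 1, 1 and divided differences Δ_i = 0, 10, 0, -4, the continuity of p' gives the tridiagonal system
  1·M_0 + 4·M_1 + 1·M_2 = 6(Δ_1 - Δ_0) = 60
  1·M_1 + 4·M_2 + 1·M_3 = 6(Δ_2 - Δ_1) = -60
  1·M_2 + 4·M_3 + 1·M_4 = 6(Δ_3 - Δ_2) = -24
Natural end conditions: M_0 = M_4 = 0.
Hence M_0 = 0, M_1 = 279/14, M_2 = -138/7, M_3 = -15/14, M_4 = 0.
On [4, 5], p(x) = 7 + 27/4·(x - 4) - 69/7·(x - 4)² + 87/28·(x - 4)³.
With (x - 4) = 1/2: p(9/2) = 1859/224.

8.2991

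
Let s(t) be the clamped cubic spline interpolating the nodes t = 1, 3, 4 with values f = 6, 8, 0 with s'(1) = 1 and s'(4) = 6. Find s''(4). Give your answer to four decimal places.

Write m_i for s''(x_i). With h_i = 2, 1 and divided differences Δ_i = 1, -8, the continuity of s' gives the tridiagonal system
  2·m_0 + 6·m_1 + 1·m_2 = 6(Δ_1 - Δ_0) = -54
Clamped end conditions give two more equations: 2h_0·m_0 + h_0·m_1 = 6(Δ_0 - s'(1)) = 0 and h_1·m_1 + 2h_1·m_2 = 6(s'(4) - Δ_1) = 84.
Solving: m_0 = 32/3, m_1 = -64/3, m_2 = 158/3.

52.6667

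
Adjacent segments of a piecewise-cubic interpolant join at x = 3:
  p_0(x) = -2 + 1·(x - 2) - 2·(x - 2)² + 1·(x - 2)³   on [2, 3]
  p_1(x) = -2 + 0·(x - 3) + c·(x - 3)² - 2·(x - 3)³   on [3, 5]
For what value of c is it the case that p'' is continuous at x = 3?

p_0''(x) = -4 + 6·(x - 2), so p_0''(3) = 2. On the right, p_1''(3) = 2c, so c = 1.

1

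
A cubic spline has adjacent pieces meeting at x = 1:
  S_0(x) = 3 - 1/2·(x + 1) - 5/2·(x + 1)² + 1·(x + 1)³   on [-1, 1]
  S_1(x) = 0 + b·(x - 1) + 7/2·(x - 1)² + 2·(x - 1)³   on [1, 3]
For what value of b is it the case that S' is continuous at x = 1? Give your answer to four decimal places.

1.5000

S_0'(x) = -1/2 - 5·(x + 1) + 3·(x + 1)², so S_0'(1) = 3/2. On the right, S_1'(1) = b, so b = 3/2.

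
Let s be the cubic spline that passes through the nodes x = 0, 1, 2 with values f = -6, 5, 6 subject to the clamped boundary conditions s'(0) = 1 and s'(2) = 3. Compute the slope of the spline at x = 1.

8

Put σ_i = s'' at the i-th knot. Here h = (1, 1) and Δ = (11, 1), so the interior equations h_(i-1)·σ_(i-1) + 2(h_(i-1)+h_i)·σ_i + h_i·σ_(i+1) = 6(Δ_i − Δ_(i-1)) read
  1·σ_0 + 4·σ_1 + 1·σ_2 = 6(Δ_1 - Δ_0) = -60
Clamped end conditions give two more equations: 2h_0·σ_0 + h_0·σ_1 = 6(Δ_0 - s'(0)) = 60 and h_1·σ_1 + 2h_1·σ_2 = 6(s'(2) - Δ_1) = 12.
Forward elimination and back-substitution give σ_0 = 46, σ_1 = -32, σ_2 = 22.
On [1, 2], s'(x) = b_1 + 2c_1·(x - 1) + 3d_1·(x - 1)² with b_1 = Δ_1 - h_1(2σ_1 + σ_2)/6 = 8, c_1 = σ_1/2 = -16, d_1 = (σ_2 - σ_1)/(6h_1) = 9. So s'(1) = 8.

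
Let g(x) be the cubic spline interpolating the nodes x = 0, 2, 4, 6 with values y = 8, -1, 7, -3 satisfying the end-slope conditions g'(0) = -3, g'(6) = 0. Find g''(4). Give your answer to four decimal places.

With M_i denoting the second derivative at x_i, h_i = 2, 2, 2, and Δ_i = (y_(i+1) − y_i)/h_i = -9/2, 4, -5:
  2·M_0 + 8·M_1 + 2·M_2 = 6(Δ_1 - Δ_0) = 51
  2·M_1 + 8·M_2 + 2·M_3 = 6(Δ_2 - Δ_1) = -54
Clamped end conditions give two more equations: 2h_0·M_0 + h_0·M_1 = 6(Δ_0 - g'(0)) = -9 and h_2·M_2 + 2h_2·M_3 = 6(g'(6) - Δ_2) = 30.
Solving the tridiagonal system: M_0 = -81/10, M_1 = 117/10, M_2 = -66/5, M_3 = 141/10.

-13.2000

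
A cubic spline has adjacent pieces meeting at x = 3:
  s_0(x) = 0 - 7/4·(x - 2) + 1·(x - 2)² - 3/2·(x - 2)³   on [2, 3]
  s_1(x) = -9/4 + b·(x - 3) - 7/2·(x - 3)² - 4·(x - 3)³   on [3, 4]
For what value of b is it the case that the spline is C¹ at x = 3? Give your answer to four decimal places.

-4.2500

s_0'(x) = -7/4 + 2·(x - 2) - 9/2·(x - 2)², so s_0'(3) = -17/4. On the right, s_1'(3) = b, so b = -17/4.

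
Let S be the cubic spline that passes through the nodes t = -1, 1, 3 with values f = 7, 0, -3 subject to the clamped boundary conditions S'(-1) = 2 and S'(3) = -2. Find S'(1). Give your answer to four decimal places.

-3.7500

Let m_i = S''(x_i). Step sizes h_i = 2, 2; slopes of the chords Δ_i = (y_(i+1) - y_i)/h_i = -7/2, -3/2.
  2·m_0 + 8·m_1 + 2·m_2 = 6(Δ_1 - Δ_0) = 12
Clamped end conditions give two more equations: 2h_0·m_0 + h_0·m_1 = 6(Δ_0 - S'(-1)) = -33 and h_1·m_1 + 2h_1·m_2 = 6(S'(3) - Δ_1) = -3.
Hence m_0 = -43/4, m_1 = 5, m_2 = -13/4.
On [1, 3], S'(t) = b_1 + 2c_1·(t - 1) + 3d_1·(t - 1)² with b_1 = Δ_1 - h_1(2m_1 + m_2)/6 = -15/4, c_1 = m_1/2 = 5/2, d_1 = (m_2 - m_1)/(6h_1) = -11/16. So S'(1) = -15/4.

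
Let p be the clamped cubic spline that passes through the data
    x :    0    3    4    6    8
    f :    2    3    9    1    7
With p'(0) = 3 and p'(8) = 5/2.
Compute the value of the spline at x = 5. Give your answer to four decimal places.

6.1172

With M_i denoting the second derivative at x_i, h_i = 3, 1, 2, 2, and Δ_i = (y_(i+1) − y_i)/h_i = 1/3, 6, -4, 3:
  3·M_0 + 8·M_1 + 1·M_2 = 6(Δ_1 - Δ_0) = 34
  1·M_1 + 6·M_2 + 2·M_3 = 6(Δ_2 - Δ_1) = -60
  2·M_2 + 8·M_3 + 2·M_4 = 6(Δ_3 - Δ_2) = 42
Clamped end conditions give two more equations: 2h_0·M_0 + h_0·M_1 = 6(Δ_0 - p'(0)) = -16 and h_3·M_3 + 2h_3·M_4 = 6(p'(8) - Δ_3) = -3.
Forward elimination and back-substitution give M_0 = -3383/480, M_1 = 701/80, M_2 = -2393/160, M_3 = 839/80, M_4 = -959/160.
On [4, 6], p(x) = 9 + 99/40·(x - 4) - 2393/320·(x - 4)² + 1357/640·(x - 4)³.
With (x - 4) = 1: p(5) = 783/128.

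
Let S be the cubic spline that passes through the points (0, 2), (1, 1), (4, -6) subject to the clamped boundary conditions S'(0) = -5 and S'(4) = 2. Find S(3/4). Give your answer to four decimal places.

With M_i denoting the second derivative at x_i, h_i = 1, 3, and Δ_i = (y_(i+1) − y_i)/h_i = -1, -7/3:
  1·M_0 + 8·M_1 + 3·M_2 = 6(Δ_1 - Δ_0) = -8
Clamped end conditions give two more equations: 2h_0·M_0 + h_0·M_1 = 6(Δ_0 - S'(0)) = 24 and h_1·M_1 + 2h_1·M_2 = 6(S'(4) - Δ_1) = 26.
Hence M_0 = 59/4, M_1 = -11/2, M_2 = 85/12.
On [0, 1], S(t) = 2 - 5·t + 59/8·t² - 27/8·t³.
With t = 3/4: S(3/4) = 499/512.

0.9746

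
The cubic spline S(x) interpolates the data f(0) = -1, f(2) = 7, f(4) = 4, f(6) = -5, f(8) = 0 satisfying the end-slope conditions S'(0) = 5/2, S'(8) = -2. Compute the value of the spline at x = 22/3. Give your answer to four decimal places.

Put M_i = S'' at the i-th knot. Here h = (2, 2, 2, 2) and Δ = (4, -3/2, -9/2, 5/2), so the interior equations h_(i-1)·M_(i-1) + 2(h_(i-1)+h_i)·M_i + h_i·M_(i+1) = 6(Δ_i − Δ_(i-1)) read
  2·M_0 + 8·M_1 + 2·M_2 = 6(Δ_1 - Δ_0) = -33
  2·M_1 + 8·M_2 + 2·M_3 = 6(Δ_2 - Δ_1) = -18
  2·M_2 + 8·M_3 + 2·M_4 = 6(Δ_3 - Δ_2) = 42
Clamped end conditions give two more equations: 2h_0·M_0 + h_0·M_1 = 6(Δ_0 - S'(0)) = 9 and h_3·M_3 + 2h_3·M_4 = 6(S'(8) - Δ_3) = -27.
Solving: M_0 = 249/56, M_1 = -123/28, M_2 = -27/8, M_3 = 249/28, M_4 = -627/56.
On [6, 8], S(x) = -5 + 17/56·(x - 6) + 249/56·(x - 6)² - 375/224·(x - 6)³.
With (x - 6) = 4/3: S(22/3) = -83/126.

-0.6587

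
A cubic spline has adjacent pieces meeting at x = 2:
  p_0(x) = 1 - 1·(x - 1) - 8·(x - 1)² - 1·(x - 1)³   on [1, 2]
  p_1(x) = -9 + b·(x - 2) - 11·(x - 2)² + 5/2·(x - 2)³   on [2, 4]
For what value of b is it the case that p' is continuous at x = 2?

p_0'(x) = -1 - 16·(x - 1) - 3·(x - 1)², so p_0'(2) = -20. On the right, p_1'(2) = b, so b = -20.

-20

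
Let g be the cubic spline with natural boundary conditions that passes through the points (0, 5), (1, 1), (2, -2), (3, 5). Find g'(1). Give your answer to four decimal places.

Write M_i for g''(x_i). With h_i = 1, 1, 1 and divided differences Δ_i = -4, -3, 7, the continuity of g' gives the tridiagonal system
  1·M_0 + 4·M_1 + 1·M_2 = 6(Δ_1 - Δ_0) = 6
  1·M_1 + 4·M_2 + 1·M_3 = 6(Δ_2 - Δ_1) = 60
Natural end conditions: M_0 = M_3 = 0.
Forward elimination and back-substitution give M_0 = 0, M_1 = -12/5, M_2 = 78/5, M_3 = 0.
On [1, 2], g'(t) = b_1 + 2c_1·(t - 1) + 3d_1·(t - 1)² with b_1 = Δ_1 - h_1(2M_1 + M_2)/6 = -24/5, c_1 = M_1/2 = -6/5, d_1 = (M_2 - M_1)/(6h_1) = 3. So g'(1) = -24/5.

-4.8000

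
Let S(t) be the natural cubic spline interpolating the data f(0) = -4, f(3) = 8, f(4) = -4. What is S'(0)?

10

Put σ_i = S'' at the i-th knot. Here h = (3, 1) and Δ = (4, -12), so the interior equations h_(i-1)·σ_(i-1) + 2(h_(i-1)+h_i)·σ_i + h_i·σ_(i+1) = 6(Δ_i − Δ_(i-1)) read
  3·σ_0 + 8·σ_1 + 1·σ_2 = 6(Δ_1 - Δ_0) = -96
Natural end conditions: σ_0 = σ_2 = 0.
Hence σ_0 = 0, σ_1 = -12, σ_2 = 0.
On [0, 3], S'(t) = b_0 + 2c_0·t + 3d_0·t² with b_0 = Δ_0 - h_0(2σ_0 + σ_1)/6 = 10, c_0 = σ_0/2 = 0, d_0 = (σ_1 - σ_0)/(6h_0) = -2/3. So S'(0) = 10.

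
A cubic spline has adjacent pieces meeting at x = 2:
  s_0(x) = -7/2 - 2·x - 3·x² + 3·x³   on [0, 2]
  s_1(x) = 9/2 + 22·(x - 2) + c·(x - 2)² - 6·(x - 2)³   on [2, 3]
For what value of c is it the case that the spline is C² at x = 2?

15

s_0''(x) = -6 + 18·x, so s_0''(2) = 30. On the right, s_1''(2) = 2c, so c = 15.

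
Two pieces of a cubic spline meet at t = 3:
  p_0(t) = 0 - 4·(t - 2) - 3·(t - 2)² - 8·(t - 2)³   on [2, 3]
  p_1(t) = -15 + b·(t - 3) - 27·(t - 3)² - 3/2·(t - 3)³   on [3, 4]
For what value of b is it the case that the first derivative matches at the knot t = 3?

p_0'(t) = -4 - 6·(t - 2) - 24·(t - 2)², so p_0'(3) = -34. On the right, p_1'(3) = b, so b = -34.

-34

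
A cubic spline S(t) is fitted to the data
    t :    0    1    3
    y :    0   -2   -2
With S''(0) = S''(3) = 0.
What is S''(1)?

Write m_i for S''(x_i). With h_i = 1, 2 and divided differences Δ_i = -2, 0, the continuity of S' gives the tridiagonal system
  1·m_0 + 6·m_1 + 2·m_2 = 6(Δ_1 - Δ_0) = 12
Natural end conditions: m_0 = m_2 = 0.
Solving the tridiagonal system: m_0 = 0, m_1 = 2, m_2 = 0.

2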